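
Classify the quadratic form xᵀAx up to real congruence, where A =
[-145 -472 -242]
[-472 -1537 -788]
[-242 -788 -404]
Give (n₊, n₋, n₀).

Answer: (0, 2, 1)

Derivation:
step 0: pivot -145 → sign −
step 1: pivot -81/145 → sign −
step 2: row/col 2 already zero → sign 0
signature = (0, 2, 1)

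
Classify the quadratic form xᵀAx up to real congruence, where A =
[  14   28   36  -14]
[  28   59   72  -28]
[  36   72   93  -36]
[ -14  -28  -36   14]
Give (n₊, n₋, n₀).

Answer: (3, 0, 1)

Derivation:
step 0: pivot 14 → sign +
step 1: pivot 3 → sign +
step 2: pivot 3/7 → sign +
step 3: row/col 3 already zero → sign 0
signature = (3, 0, 1)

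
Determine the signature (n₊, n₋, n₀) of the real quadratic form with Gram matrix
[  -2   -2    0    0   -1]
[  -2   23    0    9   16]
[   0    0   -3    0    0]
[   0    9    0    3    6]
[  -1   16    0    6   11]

step 0: pivot -2 → sign −
step 1: pivot 25 → sign +
step 2: pivot -3 → sign −
step 3: pivot -6/25 → sign −
step 4: row/col 4 already zero → sign 0
signature = (1, 3, 1)

Answer: (1, 3, 1)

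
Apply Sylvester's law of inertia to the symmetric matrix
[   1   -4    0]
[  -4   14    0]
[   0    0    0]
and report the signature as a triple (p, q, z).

Answer: (1, 1, 1)

Derivation:
step 0: pivot 1 → sign +
step 1: pivot -2 → sign −
step 2: row/col 2 already zero → sign 0
signature = (1, 1, 1)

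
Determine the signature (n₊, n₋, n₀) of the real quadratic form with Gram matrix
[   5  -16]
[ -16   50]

step 0: pivot 5 → sign +
step 1: pivot -6/5 → sign −
signature = (1, 1, 0)

Answer: (1, 1, 0)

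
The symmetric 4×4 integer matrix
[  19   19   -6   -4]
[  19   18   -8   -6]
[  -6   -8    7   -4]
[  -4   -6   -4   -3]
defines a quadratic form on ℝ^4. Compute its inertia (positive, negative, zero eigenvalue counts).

step 0: pivot 19 → sign +
step 1: pivot -1 → sign −
step 2: pivot 173/19 → sign +
step 3: pivot -3/173 → sign −
signature = (2, 2, 0)

Answer: (2, 2, 0)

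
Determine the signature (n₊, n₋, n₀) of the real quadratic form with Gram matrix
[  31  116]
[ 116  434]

step 0: pivot 31 → sign +
step 1: pivot -2/31 → sign −
signature = (1, 1, 0)

Answer: (1, 1, 0)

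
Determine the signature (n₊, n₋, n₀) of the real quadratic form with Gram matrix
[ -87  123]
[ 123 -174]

step 0: pivot -87 → sign −
step 1: pivot -3/29 → sign −
signature = (0, 2, 0)

Answer: (0, 2, 0)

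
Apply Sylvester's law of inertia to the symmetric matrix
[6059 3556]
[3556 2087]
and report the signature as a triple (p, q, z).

Answer: (1, 1, 0)

Derivation:
step 0: pivot 6059 → sign +
step 1: pivot -3/6059 → sign −
signature = (1, 1, 0)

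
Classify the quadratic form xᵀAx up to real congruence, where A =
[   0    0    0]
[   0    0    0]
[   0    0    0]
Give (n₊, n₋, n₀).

step 0: row/col 0 already zero → sign 0
step 1: row/col 1 already zero → sign 0
step 2: row/col 2 already zero → sign 0
signature = (0, 0, 3)

Answer: (0, 0, 3)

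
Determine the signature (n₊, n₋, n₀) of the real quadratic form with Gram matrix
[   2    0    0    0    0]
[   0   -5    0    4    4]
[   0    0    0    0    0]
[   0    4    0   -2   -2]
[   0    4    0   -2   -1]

Answer: (3, 1, 1)

Derivation:
step 0: pivot 2 → sign +
step 1: pivot -5 → sign −
step 2: pivot 6/5 → sign +
step 3: pivot 1 → sign +
step 4: row/col 4 already zero → sign 0
signature = (3, 1, 1)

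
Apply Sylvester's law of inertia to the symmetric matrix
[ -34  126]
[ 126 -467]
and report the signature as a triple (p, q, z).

Answer: (0, 2, 0)

Derivation:
step 0: pivot -34 → sign −
step 1: pivot -1/17 → sign −
signature = (0, 2, 0)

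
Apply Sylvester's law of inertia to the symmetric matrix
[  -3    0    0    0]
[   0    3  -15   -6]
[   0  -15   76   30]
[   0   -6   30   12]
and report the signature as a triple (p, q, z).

Answer: (2, 1, 1)

Derivation:
step 0: pivot -3 → sign −
step 1: pivot 3 → sign +
step 2: pivot 1 → sign +
step 3: row/col 3 already zero → sign 0
signature = (2, 1, 1)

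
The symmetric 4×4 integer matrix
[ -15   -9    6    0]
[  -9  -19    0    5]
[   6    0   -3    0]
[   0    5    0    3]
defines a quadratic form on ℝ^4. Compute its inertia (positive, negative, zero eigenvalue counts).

Answer: (1, 3, 0)

Derivation:
step 0: pivot -15 → sign −
step 1: pivot -68/5 → sign −
step 2: pivot 6/17 → sign +
step 3: pivot -1/8 → sign −
signature = (1, 3, 0)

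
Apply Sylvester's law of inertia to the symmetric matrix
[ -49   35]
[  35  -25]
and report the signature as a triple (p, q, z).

Answer: (0, 1, 1)

Derivation:
step 0: pivot -49 → sign −
step 1: row/col 1 already zero → sign 0
signature = (0, 1, 1)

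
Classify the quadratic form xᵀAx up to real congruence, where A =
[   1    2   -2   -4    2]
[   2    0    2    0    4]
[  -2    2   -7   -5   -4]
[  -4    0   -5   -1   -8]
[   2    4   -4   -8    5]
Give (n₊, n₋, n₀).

step 0: pivot 1 → sign +
step 1: pivot -4 → sign −
step 2: pivot -2 → sign −
step 3: pivot -1/2 → sign −
step 4: pivot 1 → sign +
signature = (2, 3, 0)

Answer: (2, 3, 0)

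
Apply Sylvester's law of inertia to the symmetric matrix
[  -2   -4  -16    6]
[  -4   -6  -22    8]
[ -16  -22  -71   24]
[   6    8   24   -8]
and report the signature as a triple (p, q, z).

Answer: (2, 2, 0)

Derivation:
step 0: pivot -2 → sign −
step 1: pivot 2 → sign +
step 2: pivot 7 → sign +
step 3: pivot -2/7 → sign −
signature = (2, 2, 0)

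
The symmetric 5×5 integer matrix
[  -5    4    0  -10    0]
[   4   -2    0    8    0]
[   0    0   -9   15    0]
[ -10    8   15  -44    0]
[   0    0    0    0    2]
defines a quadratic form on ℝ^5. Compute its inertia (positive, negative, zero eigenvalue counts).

Answer: (3, 2, 0)

Derivation:
step 0: pivot -5 → sign −
step 1: pivot 6/5 → sign +
step 2: pivot -9 → sign −
step 3: pivot 1 → sign +
step 4: pivot 2 → sign +
signature = (3, 2, 0)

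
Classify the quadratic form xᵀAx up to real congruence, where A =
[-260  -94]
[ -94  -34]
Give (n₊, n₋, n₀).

Answer: (0, 2, 0)

Derivation:
step 0: pivot -260 → sign −
step 1: pivot -1/65 → sign −
signature = (0, 2, 0)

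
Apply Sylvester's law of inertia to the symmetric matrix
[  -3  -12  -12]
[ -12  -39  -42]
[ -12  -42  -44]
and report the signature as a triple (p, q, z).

Answer: (1, 1, 1)

Derivation:
step 0: pivot -3 → sign −
step 1: pivot 9 → sign +
step 2: row/col 2 already zero → sign 0
signature = (1, 1, 1)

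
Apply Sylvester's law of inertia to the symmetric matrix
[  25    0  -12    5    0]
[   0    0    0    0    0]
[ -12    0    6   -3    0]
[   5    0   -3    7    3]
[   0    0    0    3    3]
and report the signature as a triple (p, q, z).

Answer: (4, 0, 1)

Derivation:
step 0: pivot 25 → sign +
step 1: pivot 6/25 → sign +
step 2: pivot 9/2 → sign +
step 3: pivot 1 → sign +
step 4: row/col 4 already zero → sign 0
signature = (4, 0, 1)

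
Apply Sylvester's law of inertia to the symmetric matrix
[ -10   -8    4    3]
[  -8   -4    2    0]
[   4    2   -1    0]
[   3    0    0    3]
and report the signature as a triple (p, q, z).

step 0: pivot -10 → sign −
step 1: pivot 12/5 → sign +
step 2: pivot 3/2 → sign +
step 3: row/col 3 already zero → sign 0
signature = (2, 1, 1)

Answer: (2, 1, 1)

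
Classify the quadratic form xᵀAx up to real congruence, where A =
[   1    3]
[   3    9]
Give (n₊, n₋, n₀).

Answer: (1, 0, 1)

Derivation:
step 0: pivot 1 → sign +
step 1: row/col 1 already zero → sign 0
signature = (1, 0, 1)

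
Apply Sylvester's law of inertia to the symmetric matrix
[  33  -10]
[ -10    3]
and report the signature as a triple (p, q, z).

step 0: pivot 33 → sign +
step 1: pivot -1/33 → sign −
signature = (1, 1, 0)

Answer: (1, 1, 0)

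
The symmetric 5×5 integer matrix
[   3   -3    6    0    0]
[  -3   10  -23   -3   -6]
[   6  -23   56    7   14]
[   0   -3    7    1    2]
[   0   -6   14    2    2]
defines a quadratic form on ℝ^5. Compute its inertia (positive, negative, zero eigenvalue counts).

step 0: pivot 3 → sign +
step 1: pivot 7 → sign +
step 2: pivot 19/7 → sign +
step 3: pivot -6/19 → sign −
step 4: pivot -2 → sign −
signature = (3, 2, 0)

Answer: (3, 2, 0)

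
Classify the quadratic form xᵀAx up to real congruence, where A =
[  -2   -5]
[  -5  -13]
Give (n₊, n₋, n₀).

Answer: (0, 2, 0)

Derivation:
step 0: pivot -2 → sign −
step 1: pivot -1/2 → sign −
signature = (0, 2, 0)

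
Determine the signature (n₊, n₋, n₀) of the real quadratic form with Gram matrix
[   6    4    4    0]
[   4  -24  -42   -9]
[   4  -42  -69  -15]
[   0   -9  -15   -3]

step 0: pivot 6 → sign +
step 1: pivot -80/3 → sign −
step 2: pivot 63/20 → sign +
step 3: pivot 1/28 → sign +
signature = (3, 1, 0)

Answer: (3, 1, 0)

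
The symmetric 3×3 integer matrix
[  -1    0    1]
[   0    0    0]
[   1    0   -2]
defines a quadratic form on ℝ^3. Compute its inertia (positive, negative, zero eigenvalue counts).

step 0: pivot -1 → sign −
step 1: pivot -1 → sign −
step 2: row/col 2 already zero → sign 0
signature = (0, 2, 1)

Answer: (0, 2, 1)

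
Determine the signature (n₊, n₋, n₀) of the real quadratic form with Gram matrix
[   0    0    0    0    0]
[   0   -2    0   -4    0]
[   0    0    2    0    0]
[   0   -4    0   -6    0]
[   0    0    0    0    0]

Answer: (2, 1, 2)

Derivation:
step 0: pivot -2 → sign −
step 1: pivot 2 → sign +
step 2: pivot 2 → sign +
step 3: row/col 3 already zero → sign 0
step 4: row/col 4 already zero → sign 0
signature = (2, 1, 2)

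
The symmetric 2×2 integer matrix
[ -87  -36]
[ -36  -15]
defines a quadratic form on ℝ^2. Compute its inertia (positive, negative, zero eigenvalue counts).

step 0: pivot -87 → sign −
step 1: pivot -3/29 → sign −
signature = (0, 2, 0)

Answer: (0, 2, 0)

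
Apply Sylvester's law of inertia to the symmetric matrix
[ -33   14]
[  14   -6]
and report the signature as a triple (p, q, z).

step 0: pivot -33 → sign −
step 1: pivot -2/33 → sign −
signature = (0, 2, 0)

Answer: (0, 2, 0)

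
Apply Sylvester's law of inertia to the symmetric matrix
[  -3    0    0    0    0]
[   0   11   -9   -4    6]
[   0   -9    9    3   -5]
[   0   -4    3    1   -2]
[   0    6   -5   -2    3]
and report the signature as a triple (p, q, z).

Answer: (2, 3, 0)

Derivation:
step 0: pivot -3 → sign −
step 1: pivot 11 → sign +
step 2: pivot 18/11 → sign +
step 3: pivot -1/2 → sign −
step 4: pivot -2/9 → sign −
signature = (2, 3, 0)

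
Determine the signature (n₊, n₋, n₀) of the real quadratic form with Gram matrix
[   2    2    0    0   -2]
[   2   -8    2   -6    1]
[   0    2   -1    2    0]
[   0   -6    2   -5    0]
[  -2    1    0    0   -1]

Answer: (2, 3, 0)

Derivation:
step 0: pivot 2 → sign +
step 1: pivot -10 → sign −
step 2: pivot -3/5 → sign −
step 3: pivot -1/3 → sign −
step 4: pivot 3/2 → sign +
signature = (2, 3, 0)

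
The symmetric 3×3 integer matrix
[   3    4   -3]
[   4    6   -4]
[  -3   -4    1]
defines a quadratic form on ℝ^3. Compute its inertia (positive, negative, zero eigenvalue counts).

step 0: pivot 3 → sign +
step 1: pivot 2/3 → sign +
step 2: pivot -2 → sign −
signature = (2, 1, 0)

Answer: (2, 1, 0)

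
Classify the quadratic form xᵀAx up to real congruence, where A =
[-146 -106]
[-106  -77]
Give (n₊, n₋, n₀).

Answer: (0, 2, 0)

Derivation:
step 0: pivot -146 → sign −
step 1: pivot -3/73 → sign −
signature = (0, 2, 0)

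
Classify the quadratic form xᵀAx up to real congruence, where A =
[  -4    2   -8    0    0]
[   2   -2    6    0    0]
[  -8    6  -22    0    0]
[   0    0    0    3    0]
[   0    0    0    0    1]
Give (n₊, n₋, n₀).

step 0: pivot -4 → sign −
step 1: pivot -1 → sign −
step 2: pivot -2 → sign −
step 3: pivot 3 → sign +
step 4: pivot 1 → sign +
signature = (2, 3, 0)

Answer: (2, 3, 0)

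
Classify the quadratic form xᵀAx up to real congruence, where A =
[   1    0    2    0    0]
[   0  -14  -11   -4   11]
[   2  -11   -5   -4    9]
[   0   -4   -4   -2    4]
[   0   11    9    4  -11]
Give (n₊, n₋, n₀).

step 0: pivot 1 → sign +
step 1: pivot -14 → sign −
step 2: pivot -5/14 → sign −
step 3: pivot 6/5 → sign +
step 4: pivot -2 → sign −
signature = (2, 3, 0)

Answer: (2, 3, 0)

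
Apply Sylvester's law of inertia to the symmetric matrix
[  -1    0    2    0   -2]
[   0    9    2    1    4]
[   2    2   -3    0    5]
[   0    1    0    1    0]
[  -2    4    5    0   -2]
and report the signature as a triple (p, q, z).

Answer: (3, 1, 1)

Derivation:
step 0: pivot -1 → sign −
step 1: pivot 9 → sign +
step 2: pivot 5/9 → sign +
step 3: pivot 4/5 → sign +
step 4: row/col 4 already zero → sign 0
signature = (3, 1, 1)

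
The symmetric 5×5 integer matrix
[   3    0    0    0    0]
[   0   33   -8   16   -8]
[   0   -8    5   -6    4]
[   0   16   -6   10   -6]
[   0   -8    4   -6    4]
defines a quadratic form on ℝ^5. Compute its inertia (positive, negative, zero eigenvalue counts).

step 0: pivot 3 → sign +
step 1: pivot 33 → sign +
step 2: pivot 101/33 → sign +
step 3: pivot 78/101 → sign +
step 4: pivot 2/39 → sign +
signature = (5, 0, 0)

Answer: (5, 0, 0)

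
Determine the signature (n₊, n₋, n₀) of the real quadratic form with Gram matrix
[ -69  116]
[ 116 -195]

Answer: (1, 1, 0)

Derivation:
step 0: pivot -69 → sign −
step 1: pivot 1/69 → sign +
signature = (1, 1, 0)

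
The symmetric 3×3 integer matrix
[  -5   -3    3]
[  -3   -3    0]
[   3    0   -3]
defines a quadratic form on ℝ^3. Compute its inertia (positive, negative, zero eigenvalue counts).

Answer: (1, 2, 0)

Derivation:
step 0: pivot -5 → sign −
step 1: pivot -6/5 → sign −
step 2: pivot 3/2 → sign +
signature = (1, 2, 0)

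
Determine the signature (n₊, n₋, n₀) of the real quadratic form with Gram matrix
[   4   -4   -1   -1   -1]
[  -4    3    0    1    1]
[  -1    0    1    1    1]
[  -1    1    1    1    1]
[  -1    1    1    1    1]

step 0: pivot 4 → sign +
step 1: pivot -1 → sign −
step 2: pivot 7/4 → sign +
step 3: pivot 3/7 → sign +
step 4: row/col 4 already zero → sign 0
signature = (3, 1, 1)

Answer: (3, 1, 1)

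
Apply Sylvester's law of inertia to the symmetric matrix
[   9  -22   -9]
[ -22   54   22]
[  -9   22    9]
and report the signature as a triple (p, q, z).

Answer: (2, 0, 1)

Derivation:
step 0: pivot 9 → sign +
step 1: pivot 2/9 → sign +
step 2: row/col 2 already zero → sign 0
signature = (2, 0, 1)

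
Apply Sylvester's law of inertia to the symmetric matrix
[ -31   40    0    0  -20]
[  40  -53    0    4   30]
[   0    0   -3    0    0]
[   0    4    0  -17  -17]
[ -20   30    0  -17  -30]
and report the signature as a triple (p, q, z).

Answer: (0, 5, 0)

Derivation:
step 0: pivot -31 → sign −
step 1: pivot -43/31 → sign −
step 2: pivot -3 → sign −
step 3: pivot -235/43 → sign −
step 4: pivot -3/235 → sign −
signature = (0, 5, 0)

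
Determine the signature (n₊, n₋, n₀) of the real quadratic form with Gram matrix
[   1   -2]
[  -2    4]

Answer: (1, 0, 1)

Derivation:
step 0: pivot 1 → sign +
step 1: row/col 1 already zero → sign 0
signature = (1, 0, 1)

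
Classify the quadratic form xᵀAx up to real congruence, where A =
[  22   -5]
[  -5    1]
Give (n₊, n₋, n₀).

step 0: pivot 22 → sign +
step 1: pivot -3/22 → sign −
signature = (1, 1, 0)

Answer: (1, 1, 0)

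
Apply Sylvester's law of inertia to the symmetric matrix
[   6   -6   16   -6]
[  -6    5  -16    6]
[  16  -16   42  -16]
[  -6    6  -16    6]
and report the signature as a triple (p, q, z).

Answer: (1, 2, 1)

Derivation:
step 0: pivot 6 → sign +
step 1: pivot -1 → sign −
step 2: pivot -2/3 → sign −
step 3: row/col 3 already zero → sign 0
signature = (1, 2, 1)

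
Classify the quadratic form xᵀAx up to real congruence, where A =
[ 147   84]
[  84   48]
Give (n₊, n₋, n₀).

step 0: pivot 147 → sign +
step 1: row/col 1 already zero → sign 0
signature = (1, 0, 1)

Answer: (1, 0, 1)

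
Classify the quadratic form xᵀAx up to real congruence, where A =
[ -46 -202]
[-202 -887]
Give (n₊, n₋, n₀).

Answer: (1, 1, 0)

Derivation:
step 0: pivot -46 → sign −
step 1: pivot 1/23 → sign +
signature = (1, 1, 0)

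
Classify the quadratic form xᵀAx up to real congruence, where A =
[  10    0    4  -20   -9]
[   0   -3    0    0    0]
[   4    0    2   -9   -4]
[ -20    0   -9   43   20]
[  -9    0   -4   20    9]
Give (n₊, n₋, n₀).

Answer: (3, 2, 0)

Derivation:
step 0: pivot 10 → sign +
step 1: pivot -3 → sign −
step 2: pivot 2/5 → sign +
step 3: pivot 1/2 → sign +
step 4: pivot -3/2 → sign −
signature = (3, 2, 0)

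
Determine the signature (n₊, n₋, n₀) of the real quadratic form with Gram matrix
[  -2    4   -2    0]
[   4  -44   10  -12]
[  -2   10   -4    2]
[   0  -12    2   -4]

step 0: pivot -2 → sign −
step 1: pivot -36 → sign −
step 2: pivot -1 → sign −
step 3: row/col 3 already zero → sign 0
signature = (0, 3, 1)

Answer: (0, 3, 1)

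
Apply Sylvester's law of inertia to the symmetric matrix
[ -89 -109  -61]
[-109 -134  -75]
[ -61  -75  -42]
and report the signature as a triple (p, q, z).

Answer: (0, 3, 0)

Derivation:
step 0: pivot -89 → sign −
step 1: pivot -45/89 → sign −
step 2: pivot -1/45 → sign −
signature = (0, 3, 0)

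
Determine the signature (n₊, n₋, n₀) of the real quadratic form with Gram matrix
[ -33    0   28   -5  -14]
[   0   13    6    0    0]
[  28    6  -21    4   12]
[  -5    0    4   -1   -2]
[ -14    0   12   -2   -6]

Answer: (2, 2, 1)

Derivation:
step 0: pivot -33 → sign −
step 1: pivot 13 → sign +
step 2: pivot -5/429 → sign −
step 3: pivot 24/5 → sign +
step 4: row/col 4 already zero → sign 0
signature = (2, 2, 1)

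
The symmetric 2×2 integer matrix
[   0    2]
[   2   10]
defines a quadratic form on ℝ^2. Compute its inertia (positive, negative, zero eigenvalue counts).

step 0: pivot 10 → sign +
step 1: pivot -2/5 → sign −
signature = (1, 1, 0)

Answer: (1, 1, 0)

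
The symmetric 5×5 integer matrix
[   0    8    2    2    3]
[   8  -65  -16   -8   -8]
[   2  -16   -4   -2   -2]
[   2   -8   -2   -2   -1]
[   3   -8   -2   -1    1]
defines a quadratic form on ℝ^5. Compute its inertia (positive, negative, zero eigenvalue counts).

step 0: pivot -65 → sign −
step 1: pivot 64/65 → sign +
step 2: pivot -1/16 → sign −
step 3: pivot -2 → sign −
step 4: row/col 4 already zero → sign 0
signature = (1, 3, 1)

Answer: (1, 3, 1)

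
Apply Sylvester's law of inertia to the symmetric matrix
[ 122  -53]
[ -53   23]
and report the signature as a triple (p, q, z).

Answer: (1, 1, 0)

Derivation:
step 0: pivot 122 → sign +
step 1: pivot -3/122 → sign −
signature = (1, 1, 0)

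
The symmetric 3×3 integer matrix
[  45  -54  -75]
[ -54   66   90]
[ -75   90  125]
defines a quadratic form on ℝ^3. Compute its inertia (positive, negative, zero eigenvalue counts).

Answer: (2, 0, 1)

Derivation:
step 0: pivot 45 → sign +
step 1: pivot 6/5 → sign +
step 2: row/col 2 already zero → sign 0
signature = (2, 0, 1)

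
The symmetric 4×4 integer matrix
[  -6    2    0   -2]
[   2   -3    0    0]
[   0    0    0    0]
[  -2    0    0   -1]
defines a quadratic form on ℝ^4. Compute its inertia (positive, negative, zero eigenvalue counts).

step 0: pivot -6 → sign −
step 1: pivot -7/3 → sign −
step 2: pivot -1/7 → sign −
step 3: row/col 3 already zero → sign 0
signature = (0, 3, 1)

Answer: (0, 3, 1)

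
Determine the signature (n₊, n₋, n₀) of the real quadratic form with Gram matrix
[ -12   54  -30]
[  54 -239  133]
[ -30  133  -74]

step 0: pivot -12 → sign −
step 1: pivot 4 → sign +
step 2: row/col 2 already zero → sign 0
signature = (1, 1, 1)

Answer: (1, 1, 1)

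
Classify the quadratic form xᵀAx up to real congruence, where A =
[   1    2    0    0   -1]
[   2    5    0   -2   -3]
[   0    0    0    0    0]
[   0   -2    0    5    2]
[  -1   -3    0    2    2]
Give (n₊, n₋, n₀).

Answer: (3, 0, 2)

Derivation:
step 0: pivot 1 → sign +
step 1: pivot 1 → sign +
step 2: pivot 1 → sign +
step 3: row/col 3 already zero → sign 0
step 4: row/col 4 already zero → sign 0
signature = (3, 0, 2)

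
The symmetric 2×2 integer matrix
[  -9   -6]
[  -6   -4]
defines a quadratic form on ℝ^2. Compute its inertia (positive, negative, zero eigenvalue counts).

step 0: pivot -9 → sign −
step 1: row/col 1 already zero → sign 0
signature = (0, 1, 1)

Answer: (0, 1, 1)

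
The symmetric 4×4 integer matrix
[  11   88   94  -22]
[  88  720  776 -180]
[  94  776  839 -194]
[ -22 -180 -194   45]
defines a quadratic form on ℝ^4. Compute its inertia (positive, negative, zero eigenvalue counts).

Answer: (2, 1, 1)

Derivation:
step 0: pivot 11 → sign +
step 1: pivot 16 → sign +
step 2: pivot -3/11 → sign −
step 3: row/col 3 already zero → sign 0
signature = (2, 1, 1)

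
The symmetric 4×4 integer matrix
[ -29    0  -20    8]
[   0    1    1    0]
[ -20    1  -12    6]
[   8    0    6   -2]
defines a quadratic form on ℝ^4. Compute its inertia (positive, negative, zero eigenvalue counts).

Answer: (2, 2, 0)

Derivation:
step 0: pivot -29 → sign −
step 1: pivot 1 → sign +
step 2: pivot 23/29 → sign +
step 3: pivot -2/23 → sign −
signature = (2, 2, 0)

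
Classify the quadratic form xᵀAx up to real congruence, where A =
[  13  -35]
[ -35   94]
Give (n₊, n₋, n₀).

step 0: pivot 13 → sign +
step 1: pivot -3/13 → sign −
signature = (1, 1, 0)

Answer: (1, 1, 0)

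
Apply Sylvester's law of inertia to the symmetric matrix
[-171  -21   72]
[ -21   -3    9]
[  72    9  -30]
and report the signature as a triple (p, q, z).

Answer: (1, 2, 0)

Derivation:
step 0: pivot -171 → sign −
step 1: pivot -8/19 → sign −
step 2: pivot 3/8 → sign +
signature = (1, 2, 0)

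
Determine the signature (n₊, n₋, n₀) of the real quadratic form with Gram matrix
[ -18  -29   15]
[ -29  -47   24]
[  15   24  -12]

step 0: pivot -18 → sign −
step 1: pivot -5/18 → sign −
step 2: pivot 3/5 → sign +
signature = (1, 2, 0)

Answer: (1, 2, 0)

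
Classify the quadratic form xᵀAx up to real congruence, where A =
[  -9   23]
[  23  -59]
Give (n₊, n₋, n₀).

step 0: pivot -9 → sign −
step 1: pivot -2/9 → sign −
signature = (0, 2, 0)

Answer: (0, 2, 0)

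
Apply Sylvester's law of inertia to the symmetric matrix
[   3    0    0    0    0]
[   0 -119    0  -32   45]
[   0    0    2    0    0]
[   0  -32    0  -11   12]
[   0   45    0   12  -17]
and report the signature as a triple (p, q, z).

step 0: pivot 3 → sign +
step 1: pivot -119 → sign −
step 2: pivot 2 → sign +
step 3: pivot -285/119 → sign −
step 4: pivot 2/95 → sign +
signature = (3, 2, 0)

Answer: (3, 2, 0)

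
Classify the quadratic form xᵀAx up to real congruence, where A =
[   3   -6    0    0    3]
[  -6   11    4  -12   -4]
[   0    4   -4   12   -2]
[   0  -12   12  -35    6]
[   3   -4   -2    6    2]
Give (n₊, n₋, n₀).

step 0: pivot 3 → sign +
step 1: pivot -1 → sign −
step 2: pivot 12 → sign +
step 3: pivot 1 → sign +
step 4: row/col 4 already zero → sign 0
signature = (3, 1, 1)

Answer: (3, 1, 1)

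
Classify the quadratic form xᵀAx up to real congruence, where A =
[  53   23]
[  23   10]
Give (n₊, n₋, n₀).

Answer: (2, 0, 0)

Derivation:
step 0: pivot 53 → sign +
step 1: pivot 1/53 → sign +
signature = (2, 0, 0)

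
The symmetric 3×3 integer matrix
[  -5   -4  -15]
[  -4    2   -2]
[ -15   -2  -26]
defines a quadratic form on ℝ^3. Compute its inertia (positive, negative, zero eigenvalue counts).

Answer: (1, 2, 0)

Derivation:
step 0: pivot -5 → sign −
step 1: pivot 26/5 → sign +
step 2: pivot -3/13 → sign −
signature = (1, 2, 0)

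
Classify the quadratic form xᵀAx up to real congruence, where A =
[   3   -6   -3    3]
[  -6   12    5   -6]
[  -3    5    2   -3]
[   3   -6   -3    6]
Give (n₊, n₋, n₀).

Answer: (3, 1, 0)

Derivation:
step 0: pivot 3 → sign +
step 1: pivot -1 → sign −
step 2: pivot 1 → sign +
step 3: pivot 3 → sign +
signature = (3, 1, 0)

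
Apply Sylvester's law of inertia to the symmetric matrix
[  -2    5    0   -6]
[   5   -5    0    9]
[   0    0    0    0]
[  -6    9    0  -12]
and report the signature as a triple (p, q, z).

step 0: pivot -2 → sign −
step 1: pivot 15/2 → sign +
step 2: pivot 6/5 → sign +
step 3: row/col 3 already zero → sign 0
signature = (2, 1, 1)

Answer: (2, 1, 1)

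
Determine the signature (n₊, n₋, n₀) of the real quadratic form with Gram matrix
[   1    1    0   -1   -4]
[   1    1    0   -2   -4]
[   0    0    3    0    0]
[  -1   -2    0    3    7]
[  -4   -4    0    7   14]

step 0: pivot 1 → sign +
step 1: pivot 3 → sign +
step 2: pivot 2 → sign +
step 3: pivot -1/2 → sign −
step 4: pivot -2 → sign −
signature = (3, 2, 0)

Answer: (3, 2, 0)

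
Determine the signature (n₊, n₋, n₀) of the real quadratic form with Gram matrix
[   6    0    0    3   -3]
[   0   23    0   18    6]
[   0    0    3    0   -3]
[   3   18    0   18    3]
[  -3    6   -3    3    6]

Answer: (4, 1, 0)

Derivation:
step 0: pivot 6 → sign +
step 1: pivot 23 → sign +
step 2: pivot 3 → sign +
step 3: pivot 111/46 → sign +
step 4: pivot -3/37 → sign −
signature = (4, 1, 0)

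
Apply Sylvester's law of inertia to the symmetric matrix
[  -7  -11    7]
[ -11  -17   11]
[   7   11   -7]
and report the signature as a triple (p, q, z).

step 0: pivot -7 → sign −
step 1: pivot 2/7 → sign +
step 2: row/col 2 already zero → sign 0
signature = (1, 1, 1)

Answer: (1, 1, 1)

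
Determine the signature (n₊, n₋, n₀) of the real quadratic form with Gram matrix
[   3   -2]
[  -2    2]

Answer: (2, 0, 0)

Derivation:
step 0: pivot 3 → sign +
step 1: pivot 2/3 → sign +
signature = (2, 0, 0)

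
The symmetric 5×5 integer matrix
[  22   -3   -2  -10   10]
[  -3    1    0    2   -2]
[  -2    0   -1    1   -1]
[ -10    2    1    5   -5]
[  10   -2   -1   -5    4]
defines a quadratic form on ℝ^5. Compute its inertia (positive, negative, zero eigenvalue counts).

step 0: pivot 22 → sign +
step 1: pivot 13/22 → sign +
step 2: pivot -17/13 → sign −
step 3: pivot -2/17 → sign −
step 4: pivot -1 → sign −
signature = (2, 3, 0)

Answer: (2, 3, 0)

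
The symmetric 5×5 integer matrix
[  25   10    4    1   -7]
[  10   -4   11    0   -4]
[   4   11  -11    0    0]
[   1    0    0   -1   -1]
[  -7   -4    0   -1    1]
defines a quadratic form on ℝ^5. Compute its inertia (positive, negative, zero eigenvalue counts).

step 0: pivot 25 → sign +
step 1: pivot -8 → sign −
step 2: pivot -119/200 → sign −
step 3: pivot -6/17 → sign −
step 4: pivot -2/7 → sign −
signature = (1, 4, 0)

Answer: (1, 4, 0)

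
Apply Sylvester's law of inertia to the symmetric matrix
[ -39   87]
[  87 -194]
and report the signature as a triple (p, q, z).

step 0: pivot -39 → sign −
step 1: pivot 1/13 → sign +
signature = (1, 1, 0)

Answer: (1, 1, 0)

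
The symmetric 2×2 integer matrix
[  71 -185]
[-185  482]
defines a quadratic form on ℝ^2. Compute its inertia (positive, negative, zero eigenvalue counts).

Answer: (1, 1, 0)

Derivation:
step 0: pivot 71 → sign +
step 1: pivot -3/71 → sign −
signature = (1, 1, 0)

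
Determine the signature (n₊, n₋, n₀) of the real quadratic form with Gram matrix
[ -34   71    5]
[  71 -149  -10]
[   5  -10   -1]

Answer: (0, 2, 1)

Derivation:
step 0: pivot -34 → sign −
step 1: pivot -25/34 → sign −
step 2: row/col 2 already zero → sign 0
signature = (0, 2, 1)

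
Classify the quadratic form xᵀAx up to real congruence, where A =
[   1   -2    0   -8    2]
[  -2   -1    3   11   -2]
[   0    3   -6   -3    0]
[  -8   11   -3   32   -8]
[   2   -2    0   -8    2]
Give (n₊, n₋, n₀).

step 0: pivot 1 → sign +
step 1: pivot -5 → sign −
step 2: pivot -21/5 → sign −
step 3: pivot -129/7 → sign −
step 4: pivot 6/43 → sign +
signature = (2, 3, 0)

Answer: (2, 3, 0)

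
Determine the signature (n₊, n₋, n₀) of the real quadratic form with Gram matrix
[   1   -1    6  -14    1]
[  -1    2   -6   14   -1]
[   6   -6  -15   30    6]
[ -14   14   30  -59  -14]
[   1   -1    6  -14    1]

Answer: (2, 2, 1)

Derivation:
step 0: pivot 1 → sign +
step 1: pivot 1 → sign +
step 2: pivot -51 → sign −
step 3: pivot -3/17 → sign −
step 4: row/col 4 already zero → sign 0
signature = (2, 2, 1)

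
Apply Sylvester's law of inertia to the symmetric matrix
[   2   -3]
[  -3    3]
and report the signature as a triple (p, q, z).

Answer: (1, 1, 0)

Derivation:
step 0: pivot 2 → sign +
step 1: pivot -3/2 → sign −
signature = (1, 1, 0)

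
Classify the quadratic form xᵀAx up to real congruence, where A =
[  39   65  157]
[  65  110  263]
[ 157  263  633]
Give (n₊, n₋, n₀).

step 0: pivot 39 → sign +
step 1: pivot 5/3 → sign +
step 2: pivot -6/65 → sign −
signature = (2, 1, 0)

Answer: (2, 1, 0)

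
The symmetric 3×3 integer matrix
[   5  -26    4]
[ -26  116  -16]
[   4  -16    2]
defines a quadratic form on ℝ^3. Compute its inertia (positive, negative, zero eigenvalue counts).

Answer: (1, 1, 1)

Derivation:
step 0: pivot 5 → sign +
step 1: pivot -96/5 → sign −
step 2: row/col 2 already zero → sign 0
signature = (1, 1, 1)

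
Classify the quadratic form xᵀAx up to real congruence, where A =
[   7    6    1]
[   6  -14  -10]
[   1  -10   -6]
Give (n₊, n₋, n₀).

step 0: pivot 7 → sign +
step 1: pivot -134/7 → sign −
step 2: pivot 1/67 → sign +
signature = (2, 1, 0)

Answer: (2, 1, 0)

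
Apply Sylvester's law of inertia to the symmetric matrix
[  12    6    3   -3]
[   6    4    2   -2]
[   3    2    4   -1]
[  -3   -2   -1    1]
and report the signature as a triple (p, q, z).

step 0: pivot 12 → sign +
step 1: pivot 1 → sign +
step 2: pivot 3 → sign +
step 3: row/col 3 already zero → sign 0
signature = (3, 0, 1)

Answer: (3, 0, 1)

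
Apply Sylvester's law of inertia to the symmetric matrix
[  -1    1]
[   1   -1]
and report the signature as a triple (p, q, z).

step 0: pivot -1 → sign −
step 1: row/col 1 already zero → sign 0
signature = (0, 1, 1)

Answer: (0, 1, 1)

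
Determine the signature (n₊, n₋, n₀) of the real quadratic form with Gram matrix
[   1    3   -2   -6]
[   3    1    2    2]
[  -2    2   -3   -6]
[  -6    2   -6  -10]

Answer: (2, 1, 1)

Derivation:
step 0: pivot 1 → sign +
step 1: pivot -8 → sign −
step 2: pivot 1 → sign +
step 3: row/col 3 already zero → sign 0
signature = (2, 1, 1)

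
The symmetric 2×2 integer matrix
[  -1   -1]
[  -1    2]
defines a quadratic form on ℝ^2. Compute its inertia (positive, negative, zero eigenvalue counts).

Answer: (1, 1, 0)

Derivation:
step 0: pivot -1 → sign −
step 1: pivot 3 → sign +
signature = (1, 1, 0)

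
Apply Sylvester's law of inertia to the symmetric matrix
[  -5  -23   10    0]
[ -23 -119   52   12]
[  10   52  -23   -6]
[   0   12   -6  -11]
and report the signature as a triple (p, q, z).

step 0: pivot -5 → sign −
step 1: pivot -66/5 → sign −
step 2: pivot -3/11 → sign −
step 3: pivot 1 → sign +
signature = (1, 3, 0)

Answer: (1, 3, 0)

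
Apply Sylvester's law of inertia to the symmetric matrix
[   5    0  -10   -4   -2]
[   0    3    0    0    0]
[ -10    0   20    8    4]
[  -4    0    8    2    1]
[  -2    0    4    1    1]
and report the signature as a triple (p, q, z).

Answer: (3, 1, 1)

Derivation:
step 0: pivot 5 → sign +
step 1: pivot 3 → sign +
step 2: pivot -6/5 → sign −
step 3: pivot 1/2 → sign +
step 4: row/col 4 already zero → sign 0
signature = (3, 1, 1)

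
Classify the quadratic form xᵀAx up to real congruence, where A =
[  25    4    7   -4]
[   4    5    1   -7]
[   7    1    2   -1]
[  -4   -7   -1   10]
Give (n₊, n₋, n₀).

Answer: (3, 0, 1)

Derivation:
step 0: pivot 25 → sign +
step 1: pivot 109/25 → sign +
step 2: pivot 4/109 → sign +
step 3: row/col 3 already zero → sign 0
signature = (3, 0, 1)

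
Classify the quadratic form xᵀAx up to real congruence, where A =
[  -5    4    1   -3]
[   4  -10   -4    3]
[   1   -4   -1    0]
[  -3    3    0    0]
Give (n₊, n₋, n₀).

Answer: (2, 2, 0)

Derivation:
step 0: pivot -5 → sign −
step 1: pivot -34/5 → sign −
step 2: pivot 12/17 → sign +
step 3: pivot 3/4 → sign +
signature = (2, 2, 0)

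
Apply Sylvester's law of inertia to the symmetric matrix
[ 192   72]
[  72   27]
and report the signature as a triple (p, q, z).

Answer: (1, 0, 1)

Derivation:
step 0: pivot 192 → sign +
step 1: row/col 1 already zero → sign 0
signature = (1, 0, 1)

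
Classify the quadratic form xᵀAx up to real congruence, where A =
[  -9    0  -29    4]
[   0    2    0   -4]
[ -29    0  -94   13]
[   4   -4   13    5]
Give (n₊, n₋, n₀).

step 0: pivot -9 → sign −
step 1: pivot 2 → sign +
step 2: pivot -5/9 → sign −
step 3: pivot -6/5 → sign −
signature = (1, 3, 0)

Answer: (1, 3, 0)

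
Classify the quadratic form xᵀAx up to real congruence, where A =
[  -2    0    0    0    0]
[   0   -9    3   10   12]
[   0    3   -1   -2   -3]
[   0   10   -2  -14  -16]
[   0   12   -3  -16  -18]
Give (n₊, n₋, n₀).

step 0: pivot -2 → sign −
step 1: pivot -9 → sign −
step 2: pivot -26/9 → sign −
step 3: pivot 8/13 → sign +
step 4: pivot 3/8 → sign +
signature = (2, 3, 0)

Answer: (2, 3, 0)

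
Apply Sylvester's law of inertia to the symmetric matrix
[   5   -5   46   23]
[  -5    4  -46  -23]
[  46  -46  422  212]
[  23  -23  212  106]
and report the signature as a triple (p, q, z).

step 0: pivot 5 → sign +
step 1: pivot -1 → sign −
step 2: pivot -6/5 → sign −
step 3: pivot 1/3 → sign +
signature = (2, 2, 0)

Answer: (2, 2, 0)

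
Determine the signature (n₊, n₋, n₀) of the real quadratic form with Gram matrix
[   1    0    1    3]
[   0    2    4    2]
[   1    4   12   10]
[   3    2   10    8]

Answer: (3, 1, 0)

Derivation:
step 0: pivot 1 → sign +
step 1: pivot 2 → sign +
step 2: pivot 3 → sign +
step 3: pivot -6 → sign −
signature = (3, 1, 0)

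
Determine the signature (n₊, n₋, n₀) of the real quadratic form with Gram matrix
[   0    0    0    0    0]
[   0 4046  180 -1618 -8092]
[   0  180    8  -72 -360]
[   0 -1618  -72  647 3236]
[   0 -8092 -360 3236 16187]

Answer: (2, 1, 2)

Derivation:
step 0: pivot 4046 → sign +
step 1: pivot -16/2023 → sign −
step 2: pivot 3 → sign +
step 3: row/col 3 already zero → sign 0
step 4: row/col 4 already zero → sign 0
signature = (2, 1, 2)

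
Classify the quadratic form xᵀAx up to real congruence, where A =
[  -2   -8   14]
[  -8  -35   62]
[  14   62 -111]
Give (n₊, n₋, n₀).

step 0: pivot -2 → sign −
step 1: pivot -3 → sign −
step 2: pivot -1 → sign −
signature = (0, 3, 0)

Answer: (0, 3, 0)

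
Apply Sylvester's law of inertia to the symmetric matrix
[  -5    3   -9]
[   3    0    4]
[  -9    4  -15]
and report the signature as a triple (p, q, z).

step 0: pivot -5 → sign −
step 1: pivot 9/5 → sign +
step 2: pivot 1/9 → sign +
signature = (2, 1, 0)

Answer: (2, 1, 0)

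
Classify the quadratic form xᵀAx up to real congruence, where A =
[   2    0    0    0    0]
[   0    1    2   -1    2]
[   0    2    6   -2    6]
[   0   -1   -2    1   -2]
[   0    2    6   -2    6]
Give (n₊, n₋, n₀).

step 0: pivot 2 → sign +
step 1: pivot 1 → sign +
step 2: pivot 2 → sign +
step 3: row/col 3 already zero → sign 0
step 4: row/col 4 already zero → sign 0
signature = (3, 0, 2)

Answer: (3, 0, 2)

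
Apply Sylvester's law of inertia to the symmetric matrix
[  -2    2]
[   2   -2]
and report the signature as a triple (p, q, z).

step 0: pivot -2 → sign −
step 1: row/col 1 already zero → sign 0
signature = (0, 1, 1)

Answer: (0, 1, 1)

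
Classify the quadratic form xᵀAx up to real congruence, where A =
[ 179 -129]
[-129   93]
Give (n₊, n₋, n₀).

step 0: pivot 179 → sign +
step 1: pivot 6/179 → sign +
signature = (2, 0, 0)

Answer: (2, 0, 0)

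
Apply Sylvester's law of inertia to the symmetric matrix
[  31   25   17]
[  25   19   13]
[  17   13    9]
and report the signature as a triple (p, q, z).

step 0: pivot 31 → sign +
step 1: pivot -36/31 → sign −
step 2: pivot 1/9 → sign +
signature = (2, 1, 0)

Answer: (2, 1, 0)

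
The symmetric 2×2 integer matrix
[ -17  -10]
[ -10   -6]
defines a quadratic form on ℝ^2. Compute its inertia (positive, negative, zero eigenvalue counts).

step 0: pivot -17 → sign −
step 1: pivot -2/17 → sign −
signature = (0, 2, 0)

Answer: (0, 2, 0)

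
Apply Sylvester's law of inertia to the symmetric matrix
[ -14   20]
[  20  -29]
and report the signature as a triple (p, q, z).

step 0: pivot -14 → sign −
step 1: pivot -3/7 → sign −
signature = (0, 2, 0)

Answer: (0, 2, 0)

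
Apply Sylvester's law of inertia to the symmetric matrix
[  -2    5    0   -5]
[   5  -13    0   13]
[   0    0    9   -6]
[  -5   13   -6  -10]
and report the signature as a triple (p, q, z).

Answer: (1, 3, 0)

Derivation:
step 0: pivot -2 → sign −
step 1: pivot -1/2 → sign −
step 2: pivot 9 → sign +
step 3: pivot -1 → sign −
signature = (1, 3, 0)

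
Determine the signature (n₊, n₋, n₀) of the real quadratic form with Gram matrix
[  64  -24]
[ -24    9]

Answer: (1, 0, 1)

Derivation:
step 0: pivot 64 → sign +
step 1: row/col 1 already zero → sign 0
signature = (1, 0, 1)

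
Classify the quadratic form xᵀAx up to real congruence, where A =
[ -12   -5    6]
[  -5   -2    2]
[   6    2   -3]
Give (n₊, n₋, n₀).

Answer: (1, 2, 0)

Derivation:
step 0: pivot -12 → sign −
step 1: pivot 1/12 → sign +
step 2: pivot -3 → sign −
signature = (1, 2, 0)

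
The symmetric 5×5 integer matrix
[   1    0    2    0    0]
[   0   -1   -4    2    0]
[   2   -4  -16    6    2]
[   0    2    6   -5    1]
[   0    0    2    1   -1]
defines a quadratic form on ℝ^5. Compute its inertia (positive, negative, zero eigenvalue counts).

Answer: (1, 2, 2)

Derivation:
step 0: pivot 1 → sign +
step 1: pivot -1 → sign −
step 2: pivot -4 → sign −
step 3: row/col 3 already zero → sign 0
step 4: row/col 4 already zero → sign 0
signature = (1, 2, 2)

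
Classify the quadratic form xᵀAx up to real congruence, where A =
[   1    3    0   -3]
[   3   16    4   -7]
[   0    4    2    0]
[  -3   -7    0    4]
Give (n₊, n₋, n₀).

step 0: pivot 1 → sign +
step 1: pivot 7 → sign +
step 2: pivot -2/7 → sign −
step 3: pivot -1 → sign −
signature = (2, 2, 0)

Answer: (2, 2, 0)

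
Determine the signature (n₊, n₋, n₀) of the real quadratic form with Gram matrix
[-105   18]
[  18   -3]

Answer: (1, 1, 0)

Derivation:
step 0: pivot -105 → sign −
step 1: pivot 3/35 → sign +
signature = (1, 1, 0)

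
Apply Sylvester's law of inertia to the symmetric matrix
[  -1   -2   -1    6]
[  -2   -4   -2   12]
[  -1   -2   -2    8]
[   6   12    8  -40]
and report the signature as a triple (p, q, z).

step 0: pivot -1 → sign −
step 1: pivot -1 → sign −
step 2: row/col 2 already zero → sign 0
step 3: row/col 3 already zero → sign 0
signature = (0, 2, 2)

Answer: (0, 2, 2)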